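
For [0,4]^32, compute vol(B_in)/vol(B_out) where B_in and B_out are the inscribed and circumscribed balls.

The radii are 4/2 and 4√32/2, so the volume ratio is (1/√32)^32 = 32^{-32/2} ≈ 8.27181e-25.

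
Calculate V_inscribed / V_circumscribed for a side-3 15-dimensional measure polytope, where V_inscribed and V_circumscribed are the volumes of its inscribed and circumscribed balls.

The radii are 3/2 and 3√15/2, so the volume ratio is (1/√15)^15 = 15^{-15/2} ≈ 1.51118e-09.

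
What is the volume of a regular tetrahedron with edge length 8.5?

Volume = (√2/12) · 8.5³ = 72.3753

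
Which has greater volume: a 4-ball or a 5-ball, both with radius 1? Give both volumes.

V_4(1) ≈ 4.9348. V_5(1) ≈ 5.26379. The 5-ball is larger.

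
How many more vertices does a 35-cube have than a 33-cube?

The 35-cube has 2^35 = 34359738368 vertices. The 33-cube has 2^33 = 8589934592 vertices. Difference: 34359738368 - 8589934592 = 25769803776.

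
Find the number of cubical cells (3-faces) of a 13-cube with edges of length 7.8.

An n-cube has C(n,k)·2^(n-k) k-faces. Here C(13,3)·2^10 = 286·1024 = 292864.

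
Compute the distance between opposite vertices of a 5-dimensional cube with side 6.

Diagonal = √5 · 6 ≈ 13.4164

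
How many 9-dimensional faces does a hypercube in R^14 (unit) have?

An n-cube has C(n,k)·2^(n-k) k-faces. Here C(14,9)·2^5 = 2002·32 = 64064.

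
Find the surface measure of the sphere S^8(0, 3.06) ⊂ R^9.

S = n·V_n(r)/r = 9·V_9(3.06)/3.06 (volume-to-surface relation), giving 228208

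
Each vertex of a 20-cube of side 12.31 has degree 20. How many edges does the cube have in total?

Number of 1-faces = C(20,1)·2^(20-1) = 20·524288 = 10485760.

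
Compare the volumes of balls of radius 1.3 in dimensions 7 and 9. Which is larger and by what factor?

V_7(1.3) ≈ 29.6472, V_9(1.3) ≈ 34.979. The 9-ball is larger by a factor of 1.18.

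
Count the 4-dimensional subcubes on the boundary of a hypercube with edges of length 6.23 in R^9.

Number of 4-faces = C(9,4) · 2^(9-4) = 126 · 32 = 4032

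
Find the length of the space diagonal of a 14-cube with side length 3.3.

The space diagonal of an n-cube of side s is s√n. Here 3.3·√14 ≈ 12.3475.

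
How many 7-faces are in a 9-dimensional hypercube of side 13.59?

Choose 7 of 9 axes to span the face (C(9,7) = 36 ways), then fix each of the remaining 2 coordinates at one of its two extreme values (2^2 = 4 ways): 36·4 = 144.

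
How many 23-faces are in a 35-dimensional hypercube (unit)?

An n-cube has C(n,k)·2^(n-k) k-faces. Here C(35,23)·2^12 = 834451800·4096 = 3417914572800.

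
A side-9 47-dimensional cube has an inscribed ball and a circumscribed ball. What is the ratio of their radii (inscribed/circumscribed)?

Ratio = (s/2)/(s√47/2) = 47^(-1/2) ≈ 0.145865.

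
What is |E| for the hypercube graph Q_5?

Each of the 2^5 = 32 vertices has degree 5; total edges = 5·2^5/2 = 80.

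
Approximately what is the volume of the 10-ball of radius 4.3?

Volume = π^{10/2}·(4.3)^10/Γ(6) ≈ 5.51128e+06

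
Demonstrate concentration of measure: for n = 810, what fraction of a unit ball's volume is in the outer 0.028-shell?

1 - (1-0.028)^810 ≈ 1 - 1.023e-10 ≈ (100 - 1.02e-08)%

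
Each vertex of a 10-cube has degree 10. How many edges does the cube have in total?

The 10-cube has n·2^(n-1) = 10·2^9 = 10·512 = 5120 edges.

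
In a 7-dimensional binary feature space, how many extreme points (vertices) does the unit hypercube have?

Each vertex is a binary string of length 7, so there are 2^7 = 128.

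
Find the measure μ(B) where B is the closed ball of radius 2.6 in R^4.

Volume = π^{4/2}·(2.6)^4/Γ(3) ≈ 225.509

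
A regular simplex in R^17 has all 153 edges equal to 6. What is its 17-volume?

Volume = 6^17 · √(18/2^17) / 17! ≈ 0.000557679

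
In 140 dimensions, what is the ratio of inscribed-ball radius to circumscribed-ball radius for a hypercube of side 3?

Ratio = (s/2)/(s√140/2) = 140^(-1/2) ≈ 0.0845154.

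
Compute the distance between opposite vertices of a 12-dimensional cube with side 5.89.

||(5.89,5.89,...,5.89)|| = √(12)·5.89 ≈ 20.4036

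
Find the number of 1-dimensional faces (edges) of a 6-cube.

An n-cube has n·2^(n-1) edges. With n = 6: 6·32 = 192.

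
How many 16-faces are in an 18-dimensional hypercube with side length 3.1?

f_16(18-cube) = (18 choose 16) · 2^2 = 612.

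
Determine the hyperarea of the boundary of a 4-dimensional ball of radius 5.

|∂B_4(5)| = 250·π^2 ≈ 2467.4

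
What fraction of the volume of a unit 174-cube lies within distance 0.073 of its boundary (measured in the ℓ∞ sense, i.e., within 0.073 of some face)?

The inner cube has side 1-2·0.073 = 0.854 and volume (0.854)^174 ≈ 1.185e-12, so the shell holds 1 - 1.185e-12 of the volume.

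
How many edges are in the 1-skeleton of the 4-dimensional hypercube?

Number of 1-faces = C(4,1)·2^(4-1) = 4·8 = 32.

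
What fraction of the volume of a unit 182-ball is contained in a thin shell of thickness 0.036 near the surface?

Shell fraction = 1 - (1-0.036)^182 ≈ 0.998735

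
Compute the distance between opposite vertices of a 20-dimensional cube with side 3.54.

The space diagonal of an n-cube of side s is s√n. Here 3.54·√20 ≈ 15.8314.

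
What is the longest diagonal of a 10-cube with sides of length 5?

d = √(5² + 5² + ... + 5²) [10 terms] = √(10·5²) = 5√10 ≈ 15.8114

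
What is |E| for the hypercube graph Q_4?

Number of 1-faces = C(4,1)·2^(4-1) = 4·8 = 32.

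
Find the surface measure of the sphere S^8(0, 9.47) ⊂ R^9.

|∂B_9(9.47)| ≈ 1.92026e+09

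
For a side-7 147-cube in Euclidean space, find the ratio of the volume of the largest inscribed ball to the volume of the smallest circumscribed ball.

V_in / V_out = (r_in/r_out)^147 = (1/√147)^147 = 147^(-147/2) ≈ 5.03705e-160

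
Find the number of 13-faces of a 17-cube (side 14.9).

f_13(17-cube) = (17 choose 13) · 2^4 = 38080.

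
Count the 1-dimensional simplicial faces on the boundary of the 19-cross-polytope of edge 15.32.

An n-cross-polytope has 2^(k+1)·C(n,k+1) k-faces. Here 2^2·C(19,2) = 4·171 = 684.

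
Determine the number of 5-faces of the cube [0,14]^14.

f_5(14-cube) = (14 choose 5) · 2^9 = 1025024.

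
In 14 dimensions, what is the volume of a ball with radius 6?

Volume = π^{14/2}·(6)^14/Γ(8) = 544195584·π^7/35 ≈ 4.69609e+10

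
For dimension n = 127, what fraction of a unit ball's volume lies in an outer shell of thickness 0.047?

1 - (1-0.047)^127 ≈ 0.997788 ≈ 99.78%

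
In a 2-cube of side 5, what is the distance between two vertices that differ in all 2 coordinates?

d = √(5² + 5² + ... + 5²) [2 terms] = √(2·5²) = 5√2 ≈ 7.07107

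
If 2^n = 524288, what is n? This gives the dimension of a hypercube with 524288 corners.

n = log_2(524288) = 19.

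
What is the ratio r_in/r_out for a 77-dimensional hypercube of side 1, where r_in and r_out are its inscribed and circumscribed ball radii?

For an n-cube of any side s, the inradius is s/2 and the circumradius is s√n/2, so the ratio is 1/√77 ≈ 0.113961.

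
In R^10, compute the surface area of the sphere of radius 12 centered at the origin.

The surface area of an n-ball is 2π^(n/2) r^(n-1) / Γ(n/2). For n=10, r=12: 429981696·π^5 ≈ 1.31583e+11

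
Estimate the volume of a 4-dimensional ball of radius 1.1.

V_4(1.1) = π^(4/2) · (1.1)^4 / Γ(4/2 + 1) ≈ 7.22504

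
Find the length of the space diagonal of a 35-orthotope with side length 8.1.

Diagonal = √35 · 8.1 ≈ 47.9202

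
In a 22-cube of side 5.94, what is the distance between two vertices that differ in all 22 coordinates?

d = √(5.94² + 5.94² + ... + 5.94²) [22 terms] = √(22·5.94²) = 5.94√22 ≈ 27.8611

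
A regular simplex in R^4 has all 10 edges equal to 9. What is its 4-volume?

For a regular n-simplex with edge a, V = (a^n / n!)·√((n+1)/2^n). With a=9, n=4: V ≈ 152.821.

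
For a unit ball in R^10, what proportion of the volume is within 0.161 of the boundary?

1 - (1-0.161)^10 ≈ 0.82717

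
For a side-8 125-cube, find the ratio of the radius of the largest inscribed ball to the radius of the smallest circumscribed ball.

Ratio = (s/2)/(s√125/2) = 125^(-1/2) ≈ 0.0894427.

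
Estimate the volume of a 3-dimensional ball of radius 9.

The n-ball volume is π^(n/2)·r^n/Γ(n/2+1). With n=3, r=9: V = 972·π ≈ 3053.63.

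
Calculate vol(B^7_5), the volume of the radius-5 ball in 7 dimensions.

V_7(5) = π^(7/2) · (5)^7 / Γ(7/2 + 1) = 250000·π^3/21 ≈ 369122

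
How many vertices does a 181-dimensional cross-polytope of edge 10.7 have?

The vertices are ±e_1, ..., ±e_181, so there are 2·181 = 362.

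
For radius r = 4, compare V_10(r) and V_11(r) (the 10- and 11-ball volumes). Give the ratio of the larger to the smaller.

V_10(4) ≈ 2.67404e+06, V_11(4) ≈ 7.9025e+06. The 11-ball is larger by a factor of 2.955.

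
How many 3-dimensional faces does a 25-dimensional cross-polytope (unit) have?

An n-cross-polytope has 2^(k+1)·C(n,k+1) k-faces. Here 2^4·C(25,4) = 16·12650 = 202400.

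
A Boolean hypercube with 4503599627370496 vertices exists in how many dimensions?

n = log_2(4503599627370496) = 52.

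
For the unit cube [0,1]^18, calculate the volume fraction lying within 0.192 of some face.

Shell fraction = 1 - (1-0.384)^18 ≈ 0.999837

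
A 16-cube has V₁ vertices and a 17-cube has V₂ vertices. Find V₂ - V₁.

V₁ = 2^16 = 65536. V₂ = 2^17 = 131072. V₂ - V₁ = 65536.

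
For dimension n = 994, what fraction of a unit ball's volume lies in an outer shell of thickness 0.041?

1 - (1-0.041)^994 ≈ 1 - 8.466e-19 ≈ 100.000000%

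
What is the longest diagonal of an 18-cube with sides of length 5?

d = √(5² + 5² + ... + 5²) [18 terms] = √(18·5²) = 5√18 ≈ 21.2132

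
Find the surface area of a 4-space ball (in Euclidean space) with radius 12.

S_4(12) = 2·π^(4/2)·(12)^3 / Γ(4/2) = 3456·π^2 ≈ 34109.4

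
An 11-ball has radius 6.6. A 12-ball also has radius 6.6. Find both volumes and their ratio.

V_11(6.6) ≈ 1.95024e+09. V_12(6.6) ≈ 9.12208e+09. Ratio V_11/V_12 ≈ 0.2138.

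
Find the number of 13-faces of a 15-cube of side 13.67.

f_13(15-cube) = (15 choose 13) · 2^2 = 420.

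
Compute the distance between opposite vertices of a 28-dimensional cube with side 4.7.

d = √(4.7² + 4.7² + ... + 4.7²) [28 terms] = √(28·4.7²) = 4.7√28 ≈ 24.8701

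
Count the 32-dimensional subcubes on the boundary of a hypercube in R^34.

Choose 32 of 34 axes to span the face (C(34,32) = 561 ways), then fix each of the remaining 2 coordinates at one of its two extreme values (2^2 = 4 ways): 561·4 = 2244.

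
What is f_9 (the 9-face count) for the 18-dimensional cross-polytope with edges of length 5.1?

Each 9-face is the convex hull of 10 vertices, one chosen as ±e_i from each of 10 distinct axes: 2^10·C(18,10) = 44808192.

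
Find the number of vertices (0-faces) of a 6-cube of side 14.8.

f_0(6-cube) = (6 choose 0) · 2^6 = 64.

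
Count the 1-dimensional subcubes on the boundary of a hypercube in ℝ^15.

f_1(15-cube) = (15 choose 1) · 2^14 = 245760.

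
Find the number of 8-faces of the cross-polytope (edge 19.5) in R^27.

f_8(27-orthoplex) = 2^9 · (27 choose 9) = 2399654400.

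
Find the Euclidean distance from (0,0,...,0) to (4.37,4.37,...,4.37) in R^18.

||(4.37,4.37,...,4.37)|| = √(18)·4.37 ≈ 18.5403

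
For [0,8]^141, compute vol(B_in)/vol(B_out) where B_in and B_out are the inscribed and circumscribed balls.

V_in / V_out = (r_in/r_out)^141 = (1/√141)^141 = 141^(-141/2) ≈ 3.02032e-152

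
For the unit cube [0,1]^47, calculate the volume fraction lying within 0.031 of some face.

The inner cube has side 1-2·0.031 = 0.938 and volume (0.938)^47 ≈ 0.04938, so the shell holds 0.950622 of the volume.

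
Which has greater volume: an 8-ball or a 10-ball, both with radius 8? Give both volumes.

V_8(8) ≈ 6.80939e+07. V_10(8) ≈ 2.73822e+09. The 10-ball is larger.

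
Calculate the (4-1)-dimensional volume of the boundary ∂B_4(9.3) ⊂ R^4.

The surface area of an n-ball is 2π^(n/2) r^(n-1) / Γ(n/2). For n=4, r=9.3: 15877.4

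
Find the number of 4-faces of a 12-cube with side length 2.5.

Choose 4 of 12 axes to span the face (C(12,4) = 495 ways), then fix each of the remaining 8 coordinates at one of its two extreme values (2^8 = 256 ways): 495·256 = 126720.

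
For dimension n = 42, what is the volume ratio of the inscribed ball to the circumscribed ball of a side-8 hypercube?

V_in / V_out = (r_in/r_out)^42 = (1/√42)^42 = 42^(-42/2) ≈ 8.1614e-35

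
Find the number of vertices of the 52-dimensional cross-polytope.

Number of vertices = 2n = 104.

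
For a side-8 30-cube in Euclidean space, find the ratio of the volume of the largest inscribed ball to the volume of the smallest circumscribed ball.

V_in/V_out = n^(-n/2) = 30^(-30/2) ≈ 6.96917e-23.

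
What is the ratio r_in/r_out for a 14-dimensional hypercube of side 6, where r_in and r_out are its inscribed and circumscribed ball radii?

r_in = 6/2 (half the side); r_out = 6√14/2 (half the diagonal). Ratio = 1/√14 ≈ 0.267261.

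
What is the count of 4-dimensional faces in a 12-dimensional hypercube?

f_4(12-cube) = (12 choose 4) · 2^8 = 126720.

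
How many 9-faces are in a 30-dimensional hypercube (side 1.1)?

An n-cube has C(n,k)·2^(n-k) k-faces. Here C(30,9)·2^21 = 14307150·2097152 = 30004268236800.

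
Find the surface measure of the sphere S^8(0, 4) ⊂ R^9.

|∂B_9(4)| = 2097152·π^4/105 ≈ 1.94554e+06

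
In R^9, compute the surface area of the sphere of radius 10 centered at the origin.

The surface area of an n-ball is 2π^(n/2) r^(n-1) / Γ(n/2). For n=9, r=10: 640000000·π^4/21 ≈ 2.96866e+09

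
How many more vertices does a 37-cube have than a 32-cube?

The 37-cube has 2^37 = 137438953472 vertices. The 32-cube has 2^32 = 4294967296 vertices. Difference: 137438953472 - 4294967296 = 133143986176.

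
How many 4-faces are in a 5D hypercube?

f_4(5-cube) = (5 choose 4) · 2^1 = 10.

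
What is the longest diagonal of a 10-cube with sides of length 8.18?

d = √(8.18² + 8.18² + ... + 8.18²) [10 terms] = √(10·8.18²) = 8.18√10 ≈ 25.8674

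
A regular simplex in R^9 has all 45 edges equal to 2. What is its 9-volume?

V = (2^9 / 9!) · √((9+1) / 2^9) ≈ 0.000197184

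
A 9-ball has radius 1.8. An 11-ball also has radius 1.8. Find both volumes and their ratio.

V_9(1.8) ≈ 654.29. V_11(1.8) ≈ 1210.88. Ratio V_9/V_11 ≈ 0.5403.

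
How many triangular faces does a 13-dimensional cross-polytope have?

f_2(13-orthoplex) = 2^3 · (13 choose 3) = 2288.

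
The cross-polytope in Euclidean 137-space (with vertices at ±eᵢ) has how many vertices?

An n-cross-polytope has 2n vertices; here n = 137, giving 274.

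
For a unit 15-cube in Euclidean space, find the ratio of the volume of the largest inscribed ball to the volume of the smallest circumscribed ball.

V_in / V_out = (r_in/r_out)^15 = (1/√15)^15 = 15^(-15/2) ≈ 1.51118e-09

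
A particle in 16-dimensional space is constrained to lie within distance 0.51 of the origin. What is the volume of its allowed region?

Volume = π^{16/2}·(0.51)^16/Γ(9) ≈ 4.92948e-06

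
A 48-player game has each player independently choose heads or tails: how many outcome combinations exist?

An n-cube has 2^n vertices; for n = 48 that is 2^48 = 281474976710656.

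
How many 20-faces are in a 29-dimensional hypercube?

An n-cube has C(n,k)·2^(n-k) k-faces. Here C(29,20)·2^9 = 10015005·512 = 5127682560.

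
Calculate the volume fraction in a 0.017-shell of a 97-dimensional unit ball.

Shell fraction = 1 - (1-0.017)^97 ≈ 0.810464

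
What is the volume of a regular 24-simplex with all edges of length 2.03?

V_24 = √(25) · 2.03^24 / (24! · 2^(24/2)) ≈ 4.71856e-20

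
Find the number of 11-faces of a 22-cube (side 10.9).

Number of 11-faces = C(22,11) · 2^(22-11) = 705432 · 2048 = 1444724736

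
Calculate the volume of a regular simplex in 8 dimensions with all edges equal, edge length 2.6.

V = (2.6^8 / 8!) · √((8+1) / 2^8) ≈ 0.00971108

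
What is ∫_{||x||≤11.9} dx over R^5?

V_5(11.9) = π^(5/2) · (11.9)^5 / Γ(5/2 + 1) ≈ 1.25613e+06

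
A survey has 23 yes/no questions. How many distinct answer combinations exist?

The 23-cube has 2^23 = 8388608 vertices.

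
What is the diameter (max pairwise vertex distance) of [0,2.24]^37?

||(2.24,2.24,...,2.24)|| = √(37)·2.24 ≈ 13.6254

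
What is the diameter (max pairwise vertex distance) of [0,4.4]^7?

d = √(4.4² + 4.4² + ... + 4.4²) [7 terms] = √(7·4.4²) = 4.4√7 ≈ 11.6413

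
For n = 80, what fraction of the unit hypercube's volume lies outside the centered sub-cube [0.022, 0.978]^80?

1 - (1 - 2·0.022)^80 = 1 - 0.956^80 ≈ 0.972671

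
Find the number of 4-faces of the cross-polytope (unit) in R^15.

f_4(15-orthoplex) = 2^5 · (15 choose 5) = 96096.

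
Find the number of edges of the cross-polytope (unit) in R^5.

An n-cross-polytope has 2^(k+1)·C(n,k+1) k-faces. Here 2^2·C(5,2) = 4·10 = 40.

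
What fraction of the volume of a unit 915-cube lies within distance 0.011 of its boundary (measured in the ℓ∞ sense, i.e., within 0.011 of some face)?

Shell fraction = 1 - (1-0.022)^915 ≈ 0.9999999986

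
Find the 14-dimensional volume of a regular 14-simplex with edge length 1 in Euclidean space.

V = (1^14 / 14!) · √((14+1) / 2^14) ≈ 3.47078e-13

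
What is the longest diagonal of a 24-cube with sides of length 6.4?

Diagonal = √24 · 6.4 ≈ 31.3535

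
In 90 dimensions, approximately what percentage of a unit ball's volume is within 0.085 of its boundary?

1 - (1-0.085)^90 ≈ 0.999663 ≈ 99.9663%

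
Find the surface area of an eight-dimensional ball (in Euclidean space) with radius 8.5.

S = n·V_n(r)/r = 8·V_8(8.5)/8.5 (volume-to-surface relation), giving 410338673·π^4/384 ≈ 1.0409e+08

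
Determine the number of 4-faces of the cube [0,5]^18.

Choose 4 of 18 axes to span the face (C(18,4) = 3060 ways), then fix each of the remaining 14 coordinates at one of its two extreme values (2^14 = 16384 ways): 3060·16384 = 50135040.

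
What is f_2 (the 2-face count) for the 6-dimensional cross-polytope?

Number of 2-faces = 2^(2+1) · C(6,2+1) = 8 · 20 = 160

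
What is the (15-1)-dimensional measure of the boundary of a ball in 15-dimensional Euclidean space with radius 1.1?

S_15(1.1) = 2·π^(15/2)·(1.1)^14 / Γ(15/2) ≈ 21.728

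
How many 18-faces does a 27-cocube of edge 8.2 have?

Number of 18-faces = 2^(18+1) · C(27,18+1) = 524288 · 2220075 = 1163958681600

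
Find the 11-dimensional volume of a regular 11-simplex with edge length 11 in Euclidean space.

V = (11^11 / 11!) · √((11+1) / 2^11) ≈ 547.129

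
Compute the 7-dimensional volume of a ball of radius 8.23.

V_7(8.23) = π^(7/2) · (8.23)^7 / Γ(7/2 + 1) ≈ 1.20831e+07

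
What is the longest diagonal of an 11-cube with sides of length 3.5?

||(3.5,3.5,...,3.5)|| = √(11)·3.5 ≈ 11.6082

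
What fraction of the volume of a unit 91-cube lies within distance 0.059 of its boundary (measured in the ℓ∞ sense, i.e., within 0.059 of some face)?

The inner cube has side 1-2·0.059 = 0.882 and volume (0.882)^91 ≈ 1.091e-05, so the shell holds 0.999989 of the volume.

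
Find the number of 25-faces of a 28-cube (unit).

Number of 25-faces = C(28,25) · 2^(28-25) = 3276 · 8 = 26208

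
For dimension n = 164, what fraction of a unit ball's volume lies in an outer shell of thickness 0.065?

1 - (1-0.065)^164 ≈ 0.999984 ≈ 99.998367%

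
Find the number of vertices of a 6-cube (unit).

The 6-cube has 2^6 = 64 vertices.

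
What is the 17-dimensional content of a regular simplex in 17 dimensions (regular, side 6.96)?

V_17 = √(18) · 6.96^17 / (17! · 2^(17/2)) ≈ 0.00695296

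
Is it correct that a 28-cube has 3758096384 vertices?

False. The 28-cube has 2^28 = 268435456 vertices.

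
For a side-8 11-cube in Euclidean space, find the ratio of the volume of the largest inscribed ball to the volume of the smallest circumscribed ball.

Volume scales as r^n, and r_in/r_out = 1/√11, giving (1/√11)^11 ≈ 1.87215e-06.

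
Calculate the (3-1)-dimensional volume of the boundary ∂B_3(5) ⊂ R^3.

|∂B_3(5)| = 4πr² = 4π·(5)² ≈ 314.159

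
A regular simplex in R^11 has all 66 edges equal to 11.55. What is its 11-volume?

V_11 = √(12) · 11.55^11 / (11! · 2^(11/2)) ≈ 935.776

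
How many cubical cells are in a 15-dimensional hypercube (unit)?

Choose 3 of 15 axes to span the face (C(15,3) = 455 ways), then fix each of the remaining 12 coordinates at one of its two extreme values (2^12 = 4096 ways): 455·4096 = 1863680.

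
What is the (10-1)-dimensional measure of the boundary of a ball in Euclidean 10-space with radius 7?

|∂B_10(7)| = 40353607·π^5/12 ≈ 1.02908e+09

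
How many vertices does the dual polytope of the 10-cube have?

The vertices are ±e_1, ..., ±e_10, so there are 2·10 = 20.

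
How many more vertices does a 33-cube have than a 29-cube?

The 33-cube has 2^33 = 8589934592 vertices. The 29-cube has 2^29 = 536870912 vertices. Difference: 8589934592 - 536870912 = 8053063680.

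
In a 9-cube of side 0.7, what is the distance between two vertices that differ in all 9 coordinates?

d = √(0.7² + 0.7² + ... + 0.7²) [9 terms] = √(9·0.7²) = 0.7√9 = 2.1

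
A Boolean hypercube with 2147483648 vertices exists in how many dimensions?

2^n = 2147483648 ⇒ n = log_2(2147483648) = 31.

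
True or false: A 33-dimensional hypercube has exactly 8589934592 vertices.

True. The 33-cube has 2^33 = 8589934592 vertices.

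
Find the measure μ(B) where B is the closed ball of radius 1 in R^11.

V = 64·π^5/10395 ≈ 1.8841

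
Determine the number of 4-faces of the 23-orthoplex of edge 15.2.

Number of 4-faces = 2^(4+1) · C(23,4+1) = 32 · 33649 = 1076768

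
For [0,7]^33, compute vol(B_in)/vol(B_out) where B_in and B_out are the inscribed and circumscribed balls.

V_in/V_out = n^(-n/2) = 33^(-33/2) ≈ 8.80076e-26.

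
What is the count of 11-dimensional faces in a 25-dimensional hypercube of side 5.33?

An n-cube has C(n,k)·2^(n-k) k-faces. Here C(25,11)·2^14 = 4457400·16384 = 73030041600.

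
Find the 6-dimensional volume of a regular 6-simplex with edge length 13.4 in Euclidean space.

V_6 = √(7) · 13.4^6 / (6! · 2^(6/2)) ≈ 2659.23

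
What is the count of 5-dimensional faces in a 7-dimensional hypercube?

An n-cube has C(n,k)·2^(n-k) k-faces. Here C(7,5)·2^2 = 21·4 = 84.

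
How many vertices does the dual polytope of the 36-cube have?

An n-cross-polytope has 2n vertices; here n = 36, giving 72.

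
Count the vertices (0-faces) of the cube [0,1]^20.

Each vertex is a binary string of length 20, so there are 2^20 = 1048576.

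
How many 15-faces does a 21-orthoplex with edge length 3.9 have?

Each 15-face is the convex hull of 16 vertices, one chosen as ±e_i from each of 16 distinct axes: 2^16·C(21,16) = 1333592064.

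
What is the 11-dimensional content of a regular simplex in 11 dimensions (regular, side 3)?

V = (3^11 / 11!) · √((11+1) / 2^11) ≈ 0.000339706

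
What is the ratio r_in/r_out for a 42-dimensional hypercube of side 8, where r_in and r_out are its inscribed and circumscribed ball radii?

For an n-cube of any side s, the inradius is s/2 and the circumradius is s√n/2, so the ratio is 1/√42 ≈ 0.154303.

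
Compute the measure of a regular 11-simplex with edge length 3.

Volume = 3^11 · √(12/2^11) / 11! ≈ 0.000339706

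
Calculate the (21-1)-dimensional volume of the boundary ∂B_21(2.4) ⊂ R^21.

The surface area of an n-ball is 2π^(n/2) r^(n-1) / Γ(n/2). For n=21, r=2.4: 1.17758e+07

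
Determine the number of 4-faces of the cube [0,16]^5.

Choose 4 of 5 axes to span the face (C(5,4) = 5 ways), then fix each of the remaining 1 coordinate at one of its two extreme values (2^1 = 2 ways): 5·2 = 10.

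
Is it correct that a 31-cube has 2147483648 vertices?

True. The 31-cube has 2^31 = 2147483648 vertices.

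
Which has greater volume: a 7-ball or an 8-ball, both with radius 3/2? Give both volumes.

V_7(1.5) ≈ 80.7271. V_8(1.5) ≈ 104.02. The 8-ball is larger.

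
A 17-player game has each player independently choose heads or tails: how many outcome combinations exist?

Number of vertices = 2^17 = 131072.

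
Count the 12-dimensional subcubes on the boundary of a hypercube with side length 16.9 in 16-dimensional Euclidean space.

Number of 12-faces = C(16,12) · 2^(16-12) = 1820 · 16 = 29120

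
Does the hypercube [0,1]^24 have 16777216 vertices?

True. The 24-cube has 2^24 = 16777216 vertices.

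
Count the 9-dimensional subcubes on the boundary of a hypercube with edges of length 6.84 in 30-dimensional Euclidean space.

Number of 9-faces = C(30,9) · 2^(30-9) = 14307150 · 2097152 = 30004268236800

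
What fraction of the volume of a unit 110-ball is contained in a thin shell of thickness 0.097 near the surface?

1 - (1-0.097)^110 ≈ 0.999987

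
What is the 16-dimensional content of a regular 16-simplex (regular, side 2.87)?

For a regular n-simplex with edge a, V = (a^n / n!)·√((n+1)/2^n). With a=2.87, n=16: V ≈ 1.63108e-08.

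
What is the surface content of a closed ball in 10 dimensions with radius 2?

S = n·V_n(r)/r = 10·V_10(2)/2 (volume-to-surface relation), giving 128·π^5/3 ≈ 13056.8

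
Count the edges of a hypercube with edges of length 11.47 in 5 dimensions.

Number of 1-faces = C(5,1)·2^(5-1) = 5·16 = 80.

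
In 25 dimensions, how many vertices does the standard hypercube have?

Number of vertices = 2^25 = 33554432.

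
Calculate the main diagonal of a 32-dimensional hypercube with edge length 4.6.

||(4.6,4.6,...,4.6)|| = √(32)·4.6 ≈ 26.0215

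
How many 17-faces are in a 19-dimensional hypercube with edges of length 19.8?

An n-cube has C(n,k)·2^(n-k) k-faces. Here C(19,17)·2^2 = 171·4 = 684.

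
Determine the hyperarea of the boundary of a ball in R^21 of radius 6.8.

The surface area of an n-ball is 2π^(n/2) r^(n-1) / Γ(n/2). For n=21, r=6.8: 1.30902e+16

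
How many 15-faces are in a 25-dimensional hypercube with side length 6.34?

Choose 15 of 25 axes to span the face (C(25,15) = 3268760 ways), then fix each of the remaining 10 coordinates at one of its two extreme values (2^10 = 1024 ways): 3268760·1024 = 3347210240.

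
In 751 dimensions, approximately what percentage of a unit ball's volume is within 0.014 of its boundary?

1 - (1-0.014)^751 ≈ 0.999975 ≈ 99.997479%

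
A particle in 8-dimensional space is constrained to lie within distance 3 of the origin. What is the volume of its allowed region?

V = 2187·π^4/8 ≈ 26629.2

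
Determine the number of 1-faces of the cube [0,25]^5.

Choose 1 of 5 axes to span the face (C(5,1) = 5 ways), then fix each of the remaining 4 coordinates at one of its two extreme values (2^4 = 16 ways): 5·16 = 80.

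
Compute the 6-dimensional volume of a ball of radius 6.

V = 7776·π^3 ≈ 241105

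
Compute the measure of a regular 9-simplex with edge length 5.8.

For a regular n-simplex with edge a, V = (a^n / n!)·√((n+1)/2^n). With a=5.8, n=9: V ≈ 2.86058.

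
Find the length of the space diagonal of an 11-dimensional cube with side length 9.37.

d = √(9.37² + 9.37² + ... + 9.37²) [11 terms] = √(11·9.37²) = 9.37√11 ≈ 31.0768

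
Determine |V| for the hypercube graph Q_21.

Each vertex is a binary string of length 21, so there are 2^21 = 2097152.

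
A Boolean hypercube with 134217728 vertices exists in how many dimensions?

Since 2^n = 134217728, we have n = 27.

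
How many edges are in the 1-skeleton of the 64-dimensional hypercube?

An n-cube has n·2^(n-1) edges. With n = 64: 64·9223372036854775808 = 590295810358705651712.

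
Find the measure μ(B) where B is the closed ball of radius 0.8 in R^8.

Volume = π^{8/2}·(0.8)^8/Γ(5) ≈ 0.680939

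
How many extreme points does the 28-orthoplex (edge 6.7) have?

An n-cross-polytope has 2n vertices; here n = 28, giving 56.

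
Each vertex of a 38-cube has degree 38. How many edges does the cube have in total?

An n-cube has n·2^(n-1) edges. With n = 38: 38·137438953472 = 5222680231936.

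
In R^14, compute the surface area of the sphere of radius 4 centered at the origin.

|∂B_14(4)| = 8388608·π^7/45 ≈ 5.63023e+08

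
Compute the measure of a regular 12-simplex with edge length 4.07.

V_12 = √(13) · 4.07^12 / (12! · 2^(12/2)) ≈ 0.0024299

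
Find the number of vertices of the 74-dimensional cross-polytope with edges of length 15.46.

Number of vertices = 2n = 148.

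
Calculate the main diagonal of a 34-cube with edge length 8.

||(8,8,...,8)|| = √(34)·8 ≈ 46.6476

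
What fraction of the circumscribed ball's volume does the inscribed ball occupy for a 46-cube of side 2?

The radii are 2/2 and 2√46/2, so the volume ratio is (1/√46)^46 = 46^{-46/2} ≈ 5.70913e-39.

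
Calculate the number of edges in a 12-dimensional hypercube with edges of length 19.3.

Each of the 2^12 = 4096 vertices has degree 12; total edges = 12·2^12/2 = 24576.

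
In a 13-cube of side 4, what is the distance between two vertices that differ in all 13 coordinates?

The space diagonal of an n-cube of side s is s√n. Here 4·√13 ≈ 14.4222.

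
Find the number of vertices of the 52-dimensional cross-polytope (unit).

The 52-dimensional cross-polytope has 2n = 2·52 = 104 vertices.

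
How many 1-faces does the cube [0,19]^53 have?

The 53-cube has n·2^(n-1) = 53·2^52 = 53·4503599627370496 = 238690780250636288 edges.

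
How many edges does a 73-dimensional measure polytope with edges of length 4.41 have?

An n-cube has n·2^(n-1) edges. With n = 73: 73·4722366482869645213696 = 344732753249484100599808.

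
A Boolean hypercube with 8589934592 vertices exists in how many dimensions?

2^n = 8589934592 ⇒ n = log_2(8589934592) = 33.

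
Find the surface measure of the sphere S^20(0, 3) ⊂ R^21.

The surface area of an n-ball is 2π^(n/2) r^(n-1) / Γ(n/2). For n=21, r=3: 88159684608·π^10/8083075 ≈ 1.02139e+09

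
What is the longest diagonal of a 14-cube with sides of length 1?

Diagonal = √14 · 1 ≈ 3.74166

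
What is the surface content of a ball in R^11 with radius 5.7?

|∂B_11(5.7)| ≈ 7.50319e+08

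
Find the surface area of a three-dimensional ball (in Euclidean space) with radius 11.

The surface area of an n-ball is 2π^(n/2) r^(n-1) / Γ(n/2). For n=3, r=11: 4πr² = 4π·(11)² ≈ 1520.53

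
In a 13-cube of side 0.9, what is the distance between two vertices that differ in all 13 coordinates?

d = √(0.9² + 0.9² + ... + 0.9²) [13 terms] = √(13·0.9²) = 0.9√13 ≈ 3.245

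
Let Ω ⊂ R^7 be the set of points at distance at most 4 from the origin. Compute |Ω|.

The n-ball volume is π^(n/2)·r^n/Γ(n/2+1). With n=7, r=4: V = 262144·π^3/105 ≈ 77410.6.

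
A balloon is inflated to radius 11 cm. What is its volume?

Volume = π^{3/2}·(11)^3/Γ(5/2) = 5324·π/3 ≈ 5575.28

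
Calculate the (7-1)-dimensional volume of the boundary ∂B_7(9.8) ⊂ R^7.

S = n·V_n(r)/r = 7·V_7(9.8)/9.8 (volume-to-surface relation), giving 2.92978e+07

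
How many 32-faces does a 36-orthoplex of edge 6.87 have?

Number of 32-faces = 2^(32+1) · C(36,32+1) = 8589934592 · 7140 = 61332132986880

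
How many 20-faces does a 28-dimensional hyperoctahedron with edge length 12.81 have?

An n-cross-polytope has 2^(k+1)·C(n,k+1) k-faces. Here 2^21·C(28,21) = 2097152·1184040 = 2483111854080.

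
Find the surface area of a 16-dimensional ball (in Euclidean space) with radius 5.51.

S = n·V_n(r)/r = 16·V_16(5.51)/5.51 (volume-to-surface relation), giving 4.93256e+11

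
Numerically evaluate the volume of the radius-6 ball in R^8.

Volume = π^{8/2}·(6)^8/Γ(5) = 69984·π^4 ≈ 6.81708e+06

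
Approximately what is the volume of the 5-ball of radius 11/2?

Volume = π^{5/2}·(11/2)^5/Γ(7/2) = 161051·π^2/60 ≈ 26491.8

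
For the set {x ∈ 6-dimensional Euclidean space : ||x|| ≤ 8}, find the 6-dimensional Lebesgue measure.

The n-ball volume is π^(n/2)·r^n/Γ(n/2+1). With n=6, r=8: V = 131072·π^3/3 ≈ 1.35468e+06.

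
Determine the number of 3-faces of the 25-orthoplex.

An n-cross-polytope has 2^(k+1)·C(n,k+1) k-faces. Here 2^4·C(25,4) = 16·12650 = 202400.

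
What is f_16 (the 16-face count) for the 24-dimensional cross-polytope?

f_16(24-orthoplex) = 2^17 · (24 choose 17) = 45364543488.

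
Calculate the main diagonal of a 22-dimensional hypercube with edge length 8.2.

The space diagonal of an n-cube of side s is s√n. Here 8.2·√22 ≈ 38.4614.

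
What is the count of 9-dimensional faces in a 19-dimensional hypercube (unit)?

f_9(19-cube) = (19 choose 9) · 2^10 = 94595072.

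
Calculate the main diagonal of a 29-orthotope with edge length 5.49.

||(5.49,5.49,...,5.49)|| = √(29)·5.49 ≈ 29.5646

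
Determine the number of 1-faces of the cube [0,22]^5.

f_1(5-cube) = (5 choose 1) · 2^4 = 80.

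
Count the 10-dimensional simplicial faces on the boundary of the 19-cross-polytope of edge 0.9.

An n-cross-polytope has 2^(k+1)·C(n,k+1) k-faces. Here 2^11·C(19,11) = 2048·75582 = 154791936.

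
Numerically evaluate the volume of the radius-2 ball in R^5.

V_5(2) = π^(5/2) · (2)^5 / Γ(5/2 + 1) = 256·π^2/15 ≈ 168.441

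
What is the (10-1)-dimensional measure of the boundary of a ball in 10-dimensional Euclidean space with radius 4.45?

S_10(4.45) = 2·π^(10/2)·(4.45)^9 / Γ(10/2) ≈ 1.74505e+07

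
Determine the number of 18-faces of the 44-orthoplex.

An n-cross-polytope has 2^(k+1)·C(n,k+1) k-faces. Here 2^19·C(44,19) = 524288·1408831480056 = 738633439015600128.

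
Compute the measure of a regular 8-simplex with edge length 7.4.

V_8 = √(9) · 7.4^8 / (8! · 2^(8/2)) ≈ 41.8152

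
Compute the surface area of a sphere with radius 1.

The surface area of an n-ball is 2π^(n/2) r^(n-1) / Γ(n/2). For n=3, r=1: 4πr² = 4π·(1)² ≈ 12.5664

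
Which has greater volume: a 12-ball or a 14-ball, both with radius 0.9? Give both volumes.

V_12(0.9) ≈ 0.377118. V_14(0.9) ≈ 0.137093. The 12-ball is larger.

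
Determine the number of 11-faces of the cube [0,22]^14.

f_11(14-cube) = (14 choose 11) · 2^3 = 2912.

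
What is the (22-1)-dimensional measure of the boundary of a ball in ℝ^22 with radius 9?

|∂B_22(9)| = 1350851717672992089·π^11/22400 ≈ 1.77422e+19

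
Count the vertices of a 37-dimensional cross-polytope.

Number of vertices = 2n = 74.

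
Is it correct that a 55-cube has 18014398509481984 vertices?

False. The 55-cube has 2^55 = 36028797018963968 vertices.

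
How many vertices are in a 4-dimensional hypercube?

Choose 0 of 4 axes to span the face (C(4,0) = 1 way), then fix each of the remaining 4 coordinates at one of its two extreme values (2^4 = 16 ways): 1·16 = 16.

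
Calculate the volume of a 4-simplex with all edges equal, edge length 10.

For a regular n-simplex with edge a, V = (a^n / n!)·√((n+1)/2^n). With a=10, n=4: V ≈ 232.924.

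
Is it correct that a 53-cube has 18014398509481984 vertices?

False. The 53-cube has 2^53 = 9007199254740992 vertices.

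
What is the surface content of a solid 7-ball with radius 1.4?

S_7(1.4) = 2·π^(7/2)·(1.4)^6 / Γ(7/2) ≈ 249.027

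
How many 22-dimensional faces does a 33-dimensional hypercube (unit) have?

f_22(33-cube) = (33 choose 22) · 2^11 = 396363202560.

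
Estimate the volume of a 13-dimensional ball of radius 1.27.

The n-ball volume is π^(n/2)·r^n/Γ(n/2+1). With n=13, r=1.27: V ≈ 20.3606.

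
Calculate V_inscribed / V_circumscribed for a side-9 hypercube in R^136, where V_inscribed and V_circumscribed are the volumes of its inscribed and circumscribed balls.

The radii are 9/2 and 9√136/2, so the volume ratio is (1/√136)^136 = 136^{-136/2} ≈ 8.30528e-146.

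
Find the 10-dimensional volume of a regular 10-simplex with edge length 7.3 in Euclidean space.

Volume = 7.3^10 · √(11/2^10) / 10! ≈ 12.2747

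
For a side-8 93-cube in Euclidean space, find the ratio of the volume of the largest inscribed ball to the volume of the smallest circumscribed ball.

Volume scales as r^n, and r_in/r_out = 1/√93, giving (1/√93)^93 ≈ 2.92108e-92.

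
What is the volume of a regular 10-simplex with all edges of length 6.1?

V = (6.1^10 / 10!) · √((10+1) / 2^10) ≈ 2.03743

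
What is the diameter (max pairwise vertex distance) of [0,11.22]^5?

d = √(11.22² + 11.22² + ... + 11.22²) [5 terms] = √(5·11.22²) = 11.22√5 ≈ 25.0887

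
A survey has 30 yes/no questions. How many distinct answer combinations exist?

Each vertex is a binary string of length 30, so there are 2^30 = 1073741824.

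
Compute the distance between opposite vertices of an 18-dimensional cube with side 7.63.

The space diagonal of an n-cube of side s is s√n. Here 7.63·√18 ≈ 32.3713.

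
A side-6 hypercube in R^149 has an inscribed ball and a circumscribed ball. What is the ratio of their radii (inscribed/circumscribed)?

r_in = 6/2 (half the side); r_out = 6√149/2 (half the diagonal). Ratio = 1/√149 ≈ 0.0819232.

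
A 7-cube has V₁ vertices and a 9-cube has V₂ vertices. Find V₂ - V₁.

V₁ = 2^7 = 128. V₂ = 2^9 = 512. V₂ - V₁ = 384.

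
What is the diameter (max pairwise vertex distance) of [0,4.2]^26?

d = √(4.2² + 4.2² + ... + 4.2²) [26 terms] = √(26·4.2²) = 4.2√26 ≈ 21.4159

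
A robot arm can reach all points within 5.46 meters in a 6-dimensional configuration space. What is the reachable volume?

The n-ball volume is π^(n/2)·r^n/Γ(n/2+1). With n=6, r=5.46: V ≈ 136916.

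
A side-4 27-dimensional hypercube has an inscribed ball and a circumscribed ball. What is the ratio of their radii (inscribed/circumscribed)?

For an n-cube of any side s, the inradius is s/2 and the circumradius is s√n/2, so the ratio is 1/√27 ≈ 0.19245.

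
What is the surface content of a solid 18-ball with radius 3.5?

S_18(3.5) = 2·π^(18/2)·(3.5)^17 / Γ(18/2) = 33232930569601·π^9/377487360 ≈ 2.62431e+09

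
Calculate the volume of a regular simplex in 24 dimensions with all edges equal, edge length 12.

Volume = 12^24 · √(25/2^24) / 24! ≈ 0.156406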